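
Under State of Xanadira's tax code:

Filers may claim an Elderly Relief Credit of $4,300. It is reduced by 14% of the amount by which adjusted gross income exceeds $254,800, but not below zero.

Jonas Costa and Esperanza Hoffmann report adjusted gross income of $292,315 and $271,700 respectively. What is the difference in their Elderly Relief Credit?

Jonas ($292,315): Elderly Relief Credit: 14% of the $37,515 excess over $254,800 is $5,252.10 ≥ base, so the credit is $0.
Esperanza ($271,700): Elderly Relief Credit: 14% of the $16,900 excess over $254,800 is $2,366; credit = $4,300 − $2,366 = $1,934.
Difference: |$0 − $1,934| = $1,934.

$1,934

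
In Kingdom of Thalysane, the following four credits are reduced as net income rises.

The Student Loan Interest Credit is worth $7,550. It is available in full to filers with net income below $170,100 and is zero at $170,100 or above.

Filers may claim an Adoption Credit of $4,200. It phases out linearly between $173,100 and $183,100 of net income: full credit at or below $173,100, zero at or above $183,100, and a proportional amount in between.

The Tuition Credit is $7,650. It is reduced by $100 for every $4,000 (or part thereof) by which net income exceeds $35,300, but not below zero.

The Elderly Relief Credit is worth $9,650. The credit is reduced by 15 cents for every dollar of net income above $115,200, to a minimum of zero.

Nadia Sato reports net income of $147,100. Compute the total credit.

$21,465

Student Loan Interest Credit: $147,100 is below the $170,100 cutoff, so the full $7,550 applies.
Adoption Credit: $147,100 is at or below the $173,100 threshold, so the full $4,200 applies.
Tuition Credit: income exceeds $35,300 by $111,800, which is 28 full-or-partial $4,000 increments; reduction = 28 × $100 = $2,800, leaving $4,850.
Elderly Relief Credit: 15% of the $31,900 excess over $115,200 is $4,785; credit = $9,650 − $4,785 = $4,865.
Total: $7,550 + $4,200 + $4,850 + $4,865 = $21,465.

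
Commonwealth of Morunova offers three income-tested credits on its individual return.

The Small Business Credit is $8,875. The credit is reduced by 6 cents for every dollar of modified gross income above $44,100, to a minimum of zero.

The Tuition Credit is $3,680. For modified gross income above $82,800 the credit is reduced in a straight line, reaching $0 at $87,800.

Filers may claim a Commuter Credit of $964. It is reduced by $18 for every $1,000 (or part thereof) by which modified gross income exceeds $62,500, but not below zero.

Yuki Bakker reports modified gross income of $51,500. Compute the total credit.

Small Business Credit: 6% of the $7,400 excess over $44,100 is $444; credit = $8,875 − $444 = $8,431.
Tuition Credit: $51,500 is at or below the $82,800 threshold, so the full $3,680 applies.
Commuter Credit: $51,500 is at or below the $62,500 threshold, so the full $964 applies.
Total: $8,431 + $3,680 + $964 = $13,075.

$13,075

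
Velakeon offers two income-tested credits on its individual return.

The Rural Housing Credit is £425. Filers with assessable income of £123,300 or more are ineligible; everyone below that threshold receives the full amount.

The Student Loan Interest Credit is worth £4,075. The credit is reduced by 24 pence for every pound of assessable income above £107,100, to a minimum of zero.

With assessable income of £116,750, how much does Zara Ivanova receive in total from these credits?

Rural Housing Credit: £116,750 is below the £123,300 cutoff, so the full £425 applies.
Student Loan Interest Credit: 24% of the £9,650 excess over £107,100 is £2,316; credit = £4,075 − £2,316 = £1,759.
Total: £425 + £1,759 = £2,184.

£2,184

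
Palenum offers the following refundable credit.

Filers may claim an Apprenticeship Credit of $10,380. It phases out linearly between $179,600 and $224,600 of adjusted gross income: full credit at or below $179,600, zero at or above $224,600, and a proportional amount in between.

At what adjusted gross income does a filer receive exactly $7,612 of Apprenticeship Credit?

$191,600

$7,612 is 7,612/10,380 of the full $10,380, so 2,768/10,380 of the $45,000 range has been used: income = $179,600 + $45,000 × 2,768/10,380 = $191,600.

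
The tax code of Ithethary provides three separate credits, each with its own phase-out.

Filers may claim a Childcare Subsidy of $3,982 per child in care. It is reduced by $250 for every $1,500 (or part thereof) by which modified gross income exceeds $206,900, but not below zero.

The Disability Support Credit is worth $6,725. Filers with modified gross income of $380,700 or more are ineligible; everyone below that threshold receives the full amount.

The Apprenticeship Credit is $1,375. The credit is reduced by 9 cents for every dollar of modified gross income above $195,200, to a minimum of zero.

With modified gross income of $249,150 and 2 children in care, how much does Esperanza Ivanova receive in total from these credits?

$7,439

Childcare Subsidy: base = 2 × $3,982 = $7,964. income exceeds $206,900 by $42,250, which is 29 full-or-partial $1,500 increments; reduction = 29 × $250 = $7,250, leaving $714.
Disability Support Credit: $249,150 is below the $380,700 cutoff, so the full $6,725 applies.
Apprenticeship Credit: 9% of the $53,950 excess over $195,200 is $4,855.50 ≥ base, so the credit is $0.
Total: $714 + $6,725 + $0 = $7,439.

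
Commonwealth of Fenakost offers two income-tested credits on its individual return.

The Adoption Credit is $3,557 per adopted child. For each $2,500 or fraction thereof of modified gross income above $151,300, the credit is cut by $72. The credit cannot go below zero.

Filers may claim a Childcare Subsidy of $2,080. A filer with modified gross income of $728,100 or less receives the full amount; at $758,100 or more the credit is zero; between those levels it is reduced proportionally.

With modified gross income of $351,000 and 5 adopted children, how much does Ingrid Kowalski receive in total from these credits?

Adoption Credit: base = 5 × $3,557 = $17,785. income exceeds $151,300 by $199,700, which is 80 full-or-partial $2,500 increments; reduction = 80 × $72 = $5,760, leaving $12,025.
Childcare Subsidy: $351,000 is at or below the $728,100 threshold, so the full $2,080 applies.
Total: $12,025 + $2,080 = $14,105.

$14,105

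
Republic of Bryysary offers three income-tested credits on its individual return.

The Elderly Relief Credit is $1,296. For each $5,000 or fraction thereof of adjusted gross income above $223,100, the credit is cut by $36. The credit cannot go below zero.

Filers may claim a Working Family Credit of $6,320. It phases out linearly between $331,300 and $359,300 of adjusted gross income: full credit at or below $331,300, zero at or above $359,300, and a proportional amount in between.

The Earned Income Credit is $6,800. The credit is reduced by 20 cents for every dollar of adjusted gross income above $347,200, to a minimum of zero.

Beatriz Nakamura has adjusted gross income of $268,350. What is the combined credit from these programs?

Elderly Relief Credit: income exceeds $223,100 by $45,250, which is 10 full-or-partial $5,000 increments; reduction = 10 × $36 = $360, leaving $936.
Working Family Credit: $268,350 is at or below the $331,300 threshold, so the full $6,320 applies.
Earned Income Credit: $268,350 is at or below the $347,200 threshold, so the full $6,800 applies.
Total: $936 + $6,320 + $6,800 = $14,056.

$14,056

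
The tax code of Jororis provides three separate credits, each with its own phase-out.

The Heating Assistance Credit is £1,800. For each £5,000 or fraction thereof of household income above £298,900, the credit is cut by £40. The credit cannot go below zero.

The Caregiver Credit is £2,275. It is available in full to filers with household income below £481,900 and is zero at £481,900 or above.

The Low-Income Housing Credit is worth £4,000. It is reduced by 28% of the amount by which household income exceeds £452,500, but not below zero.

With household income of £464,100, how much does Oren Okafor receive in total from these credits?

£3,467

Heating Assistance Credit: income exceeds £298,900 by £165,200, which is 34 full-or-partial £5,000 increments; reduction = 34 × £40 = £1,360, leaving £440.
Caregiver Credit: £464,100 is below the £481,900 cutoff, so the full £2,275 applies.
Low-Income Housing Credit: 28% of the £11,600 excess over £452,500 is £3,248; credit = £4,000 − £3,248 = £752.
Total: £440 + £2,275 + £752 = £3,467.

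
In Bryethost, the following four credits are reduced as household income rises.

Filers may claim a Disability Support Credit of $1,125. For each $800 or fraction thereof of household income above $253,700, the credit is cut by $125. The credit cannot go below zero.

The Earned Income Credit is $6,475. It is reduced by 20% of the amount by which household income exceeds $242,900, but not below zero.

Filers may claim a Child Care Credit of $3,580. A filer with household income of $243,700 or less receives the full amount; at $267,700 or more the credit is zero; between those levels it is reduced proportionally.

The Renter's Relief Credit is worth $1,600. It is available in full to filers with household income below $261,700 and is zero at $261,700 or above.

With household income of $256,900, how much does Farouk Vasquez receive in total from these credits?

Disability Support Credit: income exceeds $253,700 by $3,200, which is 4 full-or-partial $800 increments; reduction = 4 × $125 = $500, leaving $625.
Earned Income Credit: 20% of the $14,000 excess over $242,900 is $2,800; credit = $6,475 − $2,800 = $3,675.
Child Care Credit: $256,900 is $13,200 into a $24,000 phase-out range, leaving 10,800/24,000 of the credit: $3,580 × 10,800/24,000 = $1,611.
Renter's Relief Credit: $256,900 is below the $261,700 cutoff, so the full $1,600 applies.
Total: $625 + $3,675 + $1,611 + $1,600 = $7,511.

$7,511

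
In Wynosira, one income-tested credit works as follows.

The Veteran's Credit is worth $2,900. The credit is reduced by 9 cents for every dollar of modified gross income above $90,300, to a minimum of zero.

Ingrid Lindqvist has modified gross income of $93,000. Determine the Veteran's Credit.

$2,657

Veteran's Credit: 9% of the $2,700 excess over $90,300 is $243; credit = $2,900 − $243 = $2,657.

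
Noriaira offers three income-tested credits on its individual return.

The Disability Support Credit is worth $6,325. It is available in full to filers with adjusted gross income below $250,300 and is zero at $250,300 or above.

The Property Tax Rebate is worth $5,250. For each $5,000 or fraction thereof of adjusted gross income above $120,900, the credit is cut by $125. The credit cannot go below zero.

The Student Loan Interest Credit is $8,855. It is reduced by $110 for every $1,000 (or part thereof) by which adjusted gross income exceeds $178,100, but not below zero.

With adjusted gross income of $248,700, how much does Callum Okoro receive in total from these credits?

Disability Support Credit: $248,700 is below the $250,300 cutoff, so the full $6,325 applies.
Property Tax Rebate: income exceeds $120,900 by $127,800, which is 26 full-or-partial $5,000 increments; reduction = 26 × $125 = $3,250, leaving $2,000.
Student Loan Interest Credit: income exceeds $178,100 by $70,600, which is 71 full-or-partial $1,000 increments; reduction = 71 × $110 = $7,810, leaving $1,045.
Total: $6,325 + $2,000 + $1,045 = $9,370.

$9,370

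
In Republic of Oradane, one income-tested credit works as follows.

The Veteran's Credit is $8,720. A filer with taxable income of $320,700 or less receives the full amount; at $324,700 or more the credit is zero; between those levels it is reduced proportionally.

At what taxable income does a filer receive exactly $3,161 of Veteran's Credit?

$323,250

$3,161 is 3,161/8,720 of the full $8,720, so 5,559/8,720 of the $4,000 range has been used: income = $320,700 + $4,000 × 5,559/8,720 = $323,250.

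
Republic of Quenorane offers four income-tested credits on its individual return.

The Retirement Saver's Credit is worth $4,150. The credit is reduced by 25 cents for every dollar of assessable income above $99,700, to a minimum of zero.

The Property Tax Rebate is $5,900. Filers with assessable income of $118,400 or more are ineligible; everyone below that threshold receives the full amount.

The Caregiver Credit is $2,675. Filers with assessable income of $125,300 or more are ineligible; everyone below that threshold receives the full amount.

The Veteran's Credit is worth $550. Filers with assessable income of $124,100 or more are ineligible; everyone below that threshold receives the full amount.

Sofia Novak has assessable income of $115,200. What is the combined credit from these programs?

Retirement Saver's Credit: 25% of the $15,500 excess over $99,700 is $3,875; credit = $4,150 − $3,875 = $275.
Property Tax Rebate: $115,200 is below the $118,400 cutoff, so the full $5,900 applies.
Caregiver Credit: $115,200 is below the $125,300 cutoff, so the full $2,675 applies.
Veteran's Credit: $115,200 is below the $124,100 cutoff, so the full $550 applies.
Total: $275 + $5,900 + $2,675 + $550 = $9,400.

$9,400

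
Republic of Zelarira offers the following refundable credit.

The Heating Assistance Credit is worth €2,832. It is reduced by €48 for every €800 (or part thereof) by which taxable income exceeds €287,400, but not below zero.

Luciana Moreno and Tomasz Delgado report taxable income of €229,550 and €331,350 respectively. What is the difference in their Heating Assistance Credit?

Luciana (€229,550): Heating Assistance Credit: €229,550 is at or below the €287,400 threshold, so the full €2,832 applies.
Tomasz (€331,350): Heating Assistance Credit: income exceeds €287,400 by €43,950, which is 55 full-or-partial €800 increments; reduction = 55 × €48 = €2,640, leaving €192.
Difference: |€2,832 − €192| = €2,640.

€2,640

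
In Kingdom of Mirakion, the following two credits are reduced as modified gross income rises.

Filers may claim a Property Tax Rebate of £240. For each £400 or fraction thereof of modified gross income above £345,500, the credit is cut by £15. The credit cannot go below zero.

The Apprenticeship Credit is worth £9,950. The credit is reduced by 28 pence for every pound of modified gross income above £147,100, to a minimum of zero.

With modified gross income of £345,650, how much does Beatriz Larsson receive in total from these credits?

£225

Property Tax Rebate: income exceeds £345,500 by £150, which is 1 full-or-partial £400 increment; reduction = 1 × £15 = £15, leaving £225.
Apprenticeship Credit: 28% of the £198,550 excess over £147,100 is £55,594 ≥ base, so the credit is £0.
Total: £225 + £0 = £225.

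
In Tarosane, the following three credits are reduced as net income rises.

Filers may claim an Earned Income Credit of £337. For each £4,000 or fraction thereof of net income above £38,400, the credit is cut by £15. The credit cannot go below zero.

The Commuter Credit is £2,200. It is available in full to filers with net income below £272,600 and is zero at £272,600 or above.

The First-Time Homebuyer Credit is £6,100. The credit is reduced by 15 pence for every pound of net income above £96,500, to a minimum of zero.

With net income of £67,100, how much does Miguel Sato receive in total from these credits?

£8,517

Earned Income Credit: income exceeds £38,400 by £28,700, which is 8 full-or-partial £4,000 increments; reduction = 8 × £15 = £120, leaving £217.
Commuter Credit: £67,100 is below the £272,600 cutoff, so the full £2,200 applies.
First-Time Homebuyer Credit: £67,100 is at or below the £96,500 threshold, so the full £6,100 applies.
Total: £217 + £2,200 + £6,100 = £8,517.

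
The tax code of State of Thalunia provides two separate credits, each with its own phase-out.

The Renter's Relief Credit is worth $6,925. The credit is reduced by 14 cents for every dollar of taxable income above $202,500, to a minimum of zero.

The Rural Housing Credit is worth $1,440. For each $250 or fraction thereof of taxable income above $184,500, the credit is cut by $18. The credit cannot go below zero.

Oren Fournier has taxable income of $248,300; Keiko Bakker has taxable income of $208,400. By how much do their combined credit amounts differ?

Oren ($248,300): Renter's Relief Credit: 14% of the $45,800 excess over $202,500 is $6,412; credit = $6,925 − $6,412 = $513. Rural Housing Credit: income exceeds $184,500 by $63,800 → 256 increments × $18 = $4,608 ≥ base, so the credit is $0. total $513 + $0 = $513
Keiko ($208,400): Renter's Relief Credit: 14% of the $5,900 excess over $202,500 is $826; credit = $6,925 − $826 = $6,099. Rural Housing Credit: income exceeds $184,500 by $23,900 → 96 increments × $18 = $1,728 ≥ base, so the credit is $0. total $6,099 + $0 = $6,099
Difference: |$513 − $6,099| = $5,586.

$5,586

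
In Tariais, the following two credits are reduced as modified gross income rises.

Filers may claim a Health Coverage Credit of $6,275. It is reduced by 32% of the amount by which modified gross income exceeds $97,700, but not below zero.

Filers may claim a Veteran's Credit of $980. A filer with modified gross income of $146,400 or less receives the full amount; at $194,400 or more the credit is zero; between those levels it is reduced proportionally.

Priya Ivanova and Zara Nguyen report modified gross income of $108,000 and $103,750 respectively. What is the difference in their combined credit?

$1,360

Priya ($108,000): Health Coverage Credit: 32% of the $10,300 excess over $97,700 is $3,296; credit = $6,275 − $3,296 = $2,979. Veteran's Credit: $108,000 is at or below the $146,400 threshold, so the full $980 applies. total $2,979 + $980 = $3,959
Zara ($103,750): Health Coverage Credit: 32% of the $6,050 excess over $97,700 is $1,936; credit = $6,275 − $1,936 = $4,339. Veteran's Credit: $103,750 is at or below the $146,400 threshold, so the full $980 applies. total $4,339 + $980 = $5,319
Difference: |$3,959 − $5,319| = $1,360.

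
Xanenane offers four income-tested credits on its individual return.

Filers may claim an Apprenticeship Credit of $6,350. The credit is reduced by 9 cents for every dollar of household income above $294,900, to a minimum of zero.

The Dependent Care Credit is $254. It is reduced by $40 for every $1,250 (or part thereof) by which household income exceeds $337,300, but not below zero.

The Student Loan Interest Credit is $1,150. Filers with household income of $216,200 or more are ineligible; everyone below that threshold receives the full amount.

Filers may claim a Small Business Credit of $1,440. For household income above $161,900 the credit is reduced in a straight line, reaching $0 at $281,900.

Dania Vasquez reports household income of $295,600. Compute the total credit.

Apprenticeship Credit: 9% of the $700 excess over $294,900 is $63; credit = $6,350 − $63 = $6,287.
Dependent Care Credit: $295,600 is at or below the $337,300 threshold, so the full $254 applies.
Student Loan Interest Credit: $295,600 meets or exceeds the $216,200 cutoff, so the credit is $0.
Small Business Credit: $295,600 is at or above $281,900, so the credit is $0.
Total: $6,287 + $254 + $0 + $0 = $6,541.

$6,541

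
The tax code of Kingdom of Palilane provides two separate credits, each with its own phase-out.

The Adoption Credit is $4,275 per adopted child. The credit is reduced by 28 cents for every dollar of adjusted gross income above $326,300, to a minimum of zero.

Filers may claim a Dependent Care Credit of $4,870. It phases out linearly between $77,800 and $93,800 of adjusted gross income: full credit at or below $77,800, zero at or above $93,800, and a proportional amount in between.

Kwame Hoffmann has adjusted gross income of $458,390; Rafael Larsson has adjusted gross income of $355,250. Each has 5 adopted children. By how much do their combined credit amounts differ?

Kwame ($458,390): Adoption Credit: base = 5 × $4,275 = $21,375. 28% of the $132,090 excess over $326,300 is $36,985.20 ≥ base, so the credit is $0. Dependent Care Credit: $458,390 is at or above $93,800, so the credit is $0. total $0 + $0 = $0
Rafael ($355,250): Adoption Credit: base = 5 × $4,275 = $21,375. 28% of the $28,950 excess over $326,300 is $8,106; credit = $21,375 − $8,106 = $13,269. Dependent Care Credit: $355,250 is at or above $93,800, so the credit is $0. total $13,269 + $0 = $13,269
Difference: |$0 − $13,269| = $13,269.

$13,269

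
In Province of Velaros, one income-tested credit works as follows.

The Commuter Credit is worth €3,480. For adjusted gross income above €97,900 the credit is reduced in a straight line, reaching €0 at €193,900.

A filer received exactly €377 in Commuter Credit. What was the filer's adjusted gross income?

€183,500

€377 is 377/3,480 of the full €3,480, so 3,103/3,480 of the €96,000 range has been used: income = €97,900 + €96,000 × 3,103/3,480 = €183,500.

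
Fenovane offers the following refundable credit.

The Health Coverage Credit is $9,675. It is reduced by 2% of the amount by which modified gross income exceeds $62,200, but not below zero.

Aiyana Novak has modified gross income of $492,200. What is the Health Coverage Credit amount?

$1,075

Health Coverage Credit: 2% of the $430,000 excess over $62,200 is $8,600; credit = $9,675 − $8,600 = $1,075.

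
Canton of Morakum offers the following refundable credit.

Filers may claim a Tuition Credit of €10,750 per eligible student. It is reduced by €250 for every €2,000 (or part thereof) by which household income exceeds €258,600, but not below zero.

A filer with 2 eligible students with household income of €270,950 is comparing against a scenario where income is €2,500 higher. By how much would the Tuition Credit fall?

€250

At €270,950 — base = 2 × €10,750 = €21,500. income exceeds €258,600 by €12,350, which is 7 full-or-partial €2,000 increments; reduction = 7 × €250 = €1,750, leaving €19,750.
At €273,450 — base = 2 × €10,750 = €21,500. income exceeds €258,600 by €14,850, which is 8 full-or-partial €2,000 increments; reduction = 8 × €250 = €2,000, leaving €19,500.
Lost: €19,750 − €19,500 = €250.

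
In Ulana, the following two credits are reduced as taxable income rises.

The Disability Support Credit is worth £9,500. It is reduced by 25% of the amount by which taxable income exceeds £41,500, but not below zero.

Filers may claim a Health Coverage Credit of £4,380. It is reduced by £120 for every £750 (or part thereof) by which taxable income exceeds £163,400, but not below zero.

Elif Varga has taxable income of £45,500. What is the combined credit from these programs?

Disability Support Credit: 25% of the £4,000 excess over £41,500 is £1,000; credit = £9,500 − £1,000 = £8,500.
Health Coverage Credit: £45,500 is at or below the £163,400 threshold, so the full £4,380 applies.
Total: £8,500 + £4,380 = £12,880.

£12,880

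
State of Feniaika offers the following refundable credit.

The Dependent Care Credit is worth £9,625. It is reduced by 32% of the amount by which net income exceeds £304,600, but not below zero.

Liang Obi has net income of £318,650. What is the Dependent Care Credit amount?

Dependent Care Credit: 32% of the £14,050 excess over £304,600 is £4,496; credit = £9,625 − £4,496 = £5,129.

£5,129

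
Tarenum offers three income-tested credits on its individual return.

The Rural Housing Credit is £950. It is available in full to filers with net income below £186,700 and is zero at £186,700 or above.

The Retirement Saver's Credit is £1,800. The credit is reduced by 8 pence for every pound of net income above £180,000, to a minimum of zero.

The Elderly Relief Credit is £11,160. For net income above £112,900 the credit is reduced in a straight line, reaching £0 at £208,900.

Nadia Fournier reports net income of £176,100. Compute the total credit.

£6,563

Rural Housing Credit: £176,100 is below the £186,700 cutoff, so the full £950 applies.
Retirement Saver's Credit: £176,100 is at or below the £180,000 threshold, so the full £1,800 applies.
Elderly Relief Credit: £176,100 is £63,200 into a £96,000 phase-out range, leaving 32,800/96,000 of the credit: £11,160 × 32,800/96,000 = £3,813.
Total: £950 + £1,800 + £3,813 = £6,563.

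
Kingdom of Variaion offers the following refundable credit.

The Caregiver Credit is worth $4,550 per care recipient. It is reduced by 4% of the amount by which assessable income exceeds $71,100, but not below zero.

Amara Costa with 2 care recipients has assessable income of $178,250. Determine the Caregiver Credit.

$4,814

Caregiver Credit: base = 2 × $4,550 = $9,100. 4% of the $107,150 excess over $71,100 is $4,286; credit = $9,100 − $4,286 = $4,814.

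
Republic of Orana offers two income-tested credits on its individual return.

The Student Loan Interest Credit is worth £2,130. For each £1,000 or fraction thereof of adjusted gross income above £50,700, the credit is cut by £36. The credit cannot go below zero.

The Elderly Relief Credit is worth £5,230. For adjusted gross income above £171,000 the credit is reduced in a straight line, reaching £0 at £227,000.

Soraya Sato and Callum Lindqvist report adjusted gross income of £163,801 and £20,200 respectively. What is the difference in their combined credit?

£2,130

Soraya (£163,801): Student Loan Interest Credit: income exceeds £50,700 by £113,101 → 114 increments × £36 = £4,104 ≥ base, so the credit is £0. Elderly Relief Credit: £163,801 is at or below the £171,000 threshold, so the full £5,230 applies. total £0 + £5,230 = £5,230
Callum (£20,200): Student Loan Interest Credit: £20,200 is at or below the £50,700 threshold, so the full £2,130 applies. Elderly Relief Credit: £20,200 is at or below the £171,000 threshold, so the full £5,230 applies. total £2,130 + £5,230 = £7,360
Difference: |£5,230 − £7,360| = £2,130.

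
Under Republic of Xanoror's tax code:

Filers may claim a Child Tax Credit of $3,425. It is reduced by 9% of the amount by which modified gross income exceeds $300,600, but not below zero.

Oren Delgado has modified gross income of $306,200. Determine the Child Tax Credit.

Child Tax Credit: 9% of the $5,600 excess over $300,600 is $504; credit = $3,425 − $504 = $2,921.

$2,921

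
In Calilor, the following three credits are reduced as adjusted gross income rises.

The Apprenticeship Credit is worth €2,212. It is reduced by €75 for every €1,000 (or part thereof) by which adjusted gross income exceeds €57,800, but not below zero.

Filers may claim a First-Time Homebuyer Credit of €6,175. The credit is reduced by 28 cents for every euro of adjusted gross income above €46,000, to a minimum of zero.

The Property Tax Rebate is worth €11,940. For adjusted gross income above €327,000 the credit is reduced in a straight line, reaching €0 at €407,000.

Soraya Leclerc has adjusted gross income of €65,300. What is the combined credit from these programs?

€14,323

Apprenticeship Credit: income exceeds €57,800 by €7,500, which is 8 full-or-partial €1,000 increments; reduction = 8 × €75 = €600, leaving €1,612.
First-Time Homebuyer Credit: 28% of the €19,300 excess over €46,000 is €5,404; credit = €6,175 − €5,404 = €771.
Property Tax Rebate: €65,300 is at or below the €327,000 threshold, so the full €11,940 applies.
Total: €1,612 + €771 + €11,940 = €14,323.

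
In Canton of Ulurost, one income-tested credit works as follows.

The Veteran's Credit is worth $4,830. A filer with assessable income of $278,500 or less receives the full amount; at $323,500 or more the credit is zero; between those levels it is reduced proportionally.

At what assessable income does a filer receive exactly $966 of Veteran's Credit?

$314,500

$966 is 966/4,830 of the full $4,830, so 3,864/4,830 of the $45,000 range has been used: income = $278,500 + $45,000 × 3,864/4,830 = $314,500.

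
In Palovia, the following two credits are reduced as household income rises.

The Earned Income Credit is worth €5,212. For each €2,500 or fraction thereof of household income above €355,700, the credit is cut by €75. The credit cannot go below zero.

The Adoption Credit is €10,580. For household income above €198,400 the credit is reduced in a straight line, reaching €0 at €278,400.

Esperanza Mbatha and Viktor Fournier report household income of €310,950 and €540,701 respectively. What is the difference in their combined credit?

Esperanza (€310,950): Earned Income Credit: €310,950 is at or below the €355,700 threshold, so the full €5,212 applies. Adoption Credit: €310,950 is at or above €278,400, so the credit is €0. total €5,212 + €0 = €5,212
Viktor (€540,701): Earned Income Credit: income exceeds €355,700 by €185,001 → 75 increments × €75 = €5,625 ≥ base, so the credit is €0. Adoption Credit: €540,701 is at or above €278,400, so the credit is €0. total €0 + €0 = €0
Difference: |€5,212 − €0| = €5,212.

€5,212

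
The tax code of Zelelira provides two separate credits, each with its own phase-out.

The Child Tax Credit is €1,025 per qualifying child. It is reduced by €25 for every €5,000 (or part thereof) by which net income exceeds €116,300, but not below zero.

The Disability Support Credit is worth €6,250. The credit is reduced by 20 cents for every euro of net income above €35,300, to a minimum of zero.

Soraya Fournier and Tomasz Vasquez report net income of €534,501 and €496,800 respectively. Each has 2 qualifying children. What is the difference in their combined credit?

Soraya (€534,501): Child Tax Credit: base = 2 × €1,025 = €2,050. income exceeds €116,300 by €418,201 → 84 increments × €25 = €2,100 ≥ base, so the credit is €0. Disability Support Credit: 20% of the €499,201 excess over €35,300 is €99,840.20 ≥ base, so the credit is €0. total €0 + €0 = €0
Tomasz (€496,800): Child Tax Credit: base = 2 × €1,025 = €2,050. income exceeds €116,300 by €380,500, which is 77 full-or-partial €5,000 increments; reduction = 77 × €25 = €1,925, leaving €125. Disability Support Credit: 20% of the €461,500 excess over €35,300 is €92,300 ≥ base, so the credit is €0. total €125 + €0 = €125
Difference: |€0 − €125| = €125.

€125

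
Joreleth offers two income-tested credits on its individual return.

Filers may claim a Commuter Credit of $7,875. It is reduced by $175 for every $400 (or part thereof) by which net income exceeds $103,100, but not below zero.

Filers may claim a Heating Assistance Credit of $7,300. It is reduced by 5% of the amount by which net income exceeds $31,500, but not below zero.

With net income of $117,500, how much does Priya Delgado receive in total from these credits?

Commuter Credit: income exceeds $103,100 by $14,400, which is 36 full-or-partial $400 increments; reduction = 36 × $175 = $6,300, leaving $1,575.
Heating Assistance Credit: 5% of the $86,000 excess over $31,500 is $4,300; credit = $7,300 − $4,300 = $3,000.
Total: $1,575 + $3,000 = $4,575.

$4,575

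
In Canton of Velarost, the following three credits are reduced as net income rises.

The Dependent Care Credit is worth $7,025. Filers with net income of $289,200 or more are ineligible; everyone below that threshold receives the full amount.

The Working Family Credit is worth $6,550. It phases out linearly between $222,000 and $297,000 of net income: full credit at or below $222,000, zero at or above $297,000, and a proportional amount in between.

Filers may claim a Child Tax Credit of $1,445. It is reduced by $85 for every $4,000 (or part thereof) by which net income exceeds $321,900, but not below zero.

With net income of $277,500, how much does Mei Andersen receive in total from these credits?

Dependent Care Credit: $277,500 is below the $289,200 cutoff, so the full $7,025 applies.
Working Family Credit: $277,500 is $55,500 into a $75,000 phase-out range, leaving 19,500/75,000 of the credit: $6,550 × 19,500/75,000 = $1,703.
Child Tax Credit: $277,500 is at or below the $321,900 threshold, so the full $1,445 applies.
Total: $7,025 + $1,703 + $1,445 = $10,173.

$10,173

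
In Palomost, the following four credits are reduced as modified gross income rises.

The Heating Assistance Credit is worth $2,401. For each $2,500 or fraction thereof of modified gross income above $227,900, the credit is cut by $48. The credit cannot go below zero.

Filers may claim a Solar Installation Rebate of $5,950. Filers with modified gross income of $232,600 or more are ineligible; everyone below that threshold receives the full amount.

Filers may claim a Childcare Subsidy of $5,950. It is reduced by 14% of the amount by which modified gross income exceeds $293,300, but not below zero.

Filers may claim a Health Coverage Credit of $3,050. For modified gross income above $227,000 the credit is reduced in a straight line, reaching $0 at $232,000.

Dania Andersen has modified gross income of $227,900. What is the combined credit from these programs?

$16,802

Heating Assistance Credit: $227,900 is at or below the $227,900 threshold, so the full $2,401 applies.
Solar Installation Rebate: $227,900 is below the $232,600 cutoff, so the full $5,950 applies.
Childcare Subsidy: $227,900 is at or below the $293,300 threshold, so the full $5,950 applies.
Health Coverage Credit: $227,900 is $900 into a $5,000 phase-out range, leaving 4,100/5,000 of the credit: $3,050 × 4,100/5,000 = $2,501.
Total: $2,401 + $5,950 + $5,950 + $2,501 = $16,802.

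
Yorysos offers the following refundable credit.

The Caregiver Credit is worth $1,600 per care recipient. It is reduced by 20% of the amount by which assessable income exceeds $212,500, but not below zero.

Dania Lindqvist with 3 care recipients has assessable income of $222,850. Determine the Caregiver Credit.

Caregiver Credit: base = 3 × $1,600 = $4,800. 20% of the $10,350 excess over $212,500 is $2,070; credit = $4,800 − $2,070 = $2,730.

$2,730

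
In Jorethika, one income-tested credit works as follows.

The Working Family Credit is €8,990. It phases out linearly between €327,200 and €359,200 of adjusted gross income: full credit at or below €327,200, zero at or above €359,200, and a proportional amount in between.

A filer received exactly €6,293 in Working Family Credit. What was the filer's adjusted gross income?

€336,800

€6,293 is 6,293/8,990 of the full €8,990, so 2,697/8,990 of the €32,000 range has been used: income = €327,200 + €32,000 × 2,697/8,990 = €336,800.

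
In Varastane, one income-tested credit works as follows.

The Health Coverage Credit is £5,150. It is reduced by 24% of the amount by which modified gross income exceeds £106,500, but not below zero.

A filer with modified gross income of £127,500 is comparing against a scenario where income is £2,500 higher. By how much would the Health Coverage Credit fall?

£110

At £127,500 — 24% of the £21,000 excess over £106,500 is £5,040; credit = £5,150 − £5,040 = £110.
At £130,000 — 24% of the £23,500 excess over £106,500 is £5,640 ≥ base, so the credit is £0.
Lost: £110 − £0 = £110.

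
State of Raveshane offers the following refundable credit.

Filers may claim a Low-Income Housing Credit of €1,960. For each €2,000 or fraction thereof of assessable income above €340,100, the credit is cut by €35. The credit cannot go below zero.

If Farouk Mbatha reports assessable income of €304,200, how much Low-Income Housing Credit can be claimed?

Low-Income Housing Credit: €304,200 is at or below the €340,100 threshold, so the full €1,960 applies.

€1,960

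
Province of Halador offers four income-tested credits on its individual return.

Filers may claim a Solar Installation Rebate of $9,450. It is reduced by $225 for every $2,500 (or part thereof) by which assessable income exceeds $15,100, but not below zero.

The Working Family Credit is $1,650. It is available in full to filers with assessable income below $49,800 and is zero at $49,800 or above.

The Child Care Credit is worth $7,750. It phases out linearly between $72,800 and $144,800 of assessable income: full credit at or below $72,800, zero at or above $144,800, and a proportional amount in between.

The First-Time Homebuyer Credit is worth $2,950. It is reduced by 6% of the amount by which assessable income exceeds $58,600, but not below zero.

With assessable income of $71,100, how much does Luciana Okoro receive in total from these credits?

Solar Installation Rebate: income exceeds $15,100 by $56,000, which is 23 full-or-partial $2,500 increments; reduction = 23 × $225 = $5,175, leaving $4,275.
Working Family Credit: $71,100 meets or exceeds the $49,800 cutoff, so the credit is $0.
Child Care Credit: $71,100 is at or below the $72,800 threshold, so the full $7,750 applies.
First-Time Homebuyer Credit: 6% of the $12,500 excess over $58,600 is $750; credit = $2,950 − $750 = $2,200.
Total: $4,275 + $0 + $7,750 + $2,200 = $14,225.

$14,225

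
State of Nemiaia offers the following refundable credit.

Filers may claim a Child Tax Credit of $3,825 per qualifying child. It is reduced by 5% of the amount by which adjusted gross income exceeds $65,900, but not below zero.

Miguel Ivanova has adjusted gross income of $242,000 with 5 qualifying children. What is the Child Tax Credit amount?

$10,320

Child Tax Credit: base = 5 × $3,825 = $19,125. 5% of the $176,100 excess over $65,900 is $8,805; credit = $19,125 − $8,805 = $10,320.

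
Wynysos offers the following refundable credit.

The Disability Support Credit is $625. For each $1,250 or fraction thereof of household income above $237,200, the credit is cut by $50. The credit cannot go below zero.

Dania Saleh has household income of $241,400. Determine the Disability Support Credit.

$425

Disability Support Credit: income exceeds $237,200 by $4,200, which is 4 full-or-partial $1,250 increments; reduction = 4 × $50 = $200, leaving $425.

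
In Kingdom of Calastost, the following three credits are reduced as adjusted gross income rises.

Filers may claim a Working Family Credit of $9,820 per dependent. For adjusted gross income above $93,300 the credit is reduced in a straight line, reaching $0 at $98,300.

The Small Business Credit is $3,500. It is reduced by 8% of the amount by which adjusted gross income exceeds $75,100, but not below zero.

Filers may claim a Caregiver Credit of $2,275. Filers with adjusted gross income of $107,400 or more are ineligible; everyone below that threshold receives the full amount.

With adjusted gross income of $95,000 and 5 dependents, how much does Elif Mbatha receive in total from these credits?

$36,589

Working Family Credit: base = 5 × $9,820 = $49,100. $95,000 is $1,700 into a $5,000 phase-out range, leaving 3,300/5,000 of the credit: $49,100 × 3,300/5,000 = $32,406.
Small Business Credit: 8% of the $19,900 excess over $75,100 is $1,592; credit = $3,500 − $1,592 = $1,908.
Caregiver Credit: $95,000 is below the $107,400 cutoff, so the full $2,275 applies.
Total: $32,406 + $1,908 + $2,275 = $36,589.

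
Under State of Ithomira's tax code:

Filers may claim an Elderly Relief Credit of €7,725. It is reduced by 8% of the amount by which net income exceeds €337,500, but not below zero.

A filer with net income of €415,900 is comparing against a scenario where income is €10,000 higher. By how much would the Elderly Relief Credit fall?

€800

At €415,900 — 8% of the €78,400 excess over €337,500 is €6,272; credit = €7,725 − €6,272 = €1,453.
At €425,900 — 8% of the €88,400 excess over €337,500 is €7,072; credit = €7,725 − €7,072 = €653.
Lost: €1,453 − €653 = €800.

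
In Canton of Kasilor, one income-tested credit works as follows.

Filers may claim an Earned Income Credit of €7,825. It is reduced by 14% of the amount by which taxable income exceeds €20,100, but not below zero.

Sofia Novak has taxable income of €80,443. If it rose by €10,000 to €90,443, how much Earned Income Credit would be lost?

At €80,443 — 14% of the €60,343 excess over €20,100 is €8,448.02 ≥ base, so the credit is €0.
At €90,443 — 14% of the €70,343 excess over €20,100 is €9,848.02 ≥ base, so the credit is €0.
Lost: €0 − €0 = €0.

€0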